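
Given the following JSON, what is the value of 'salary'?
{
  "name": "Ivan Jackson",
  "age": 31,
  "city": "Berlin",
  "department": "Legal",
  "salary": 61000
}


Looking up field 'salary'
Value: 61000

61000


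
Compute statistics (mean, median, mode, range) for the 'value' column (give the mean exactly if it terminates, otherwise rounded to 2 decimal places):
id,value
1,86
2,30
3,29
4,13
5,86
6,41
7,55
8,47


Data: [86, 30, 29, 13, 86, 41, 55, 47]
Count: 8
Sum: 387
Mean: 387/8 = 48.375
Sorted: [13, 29, 30, 41, 47, 55, 86, 86]
Median: 44.0
Mode: 86 (2 times)
Range: 86 - 13 = 73
Min: 13, Max: 86

mean=48.375, median=44.0, mode=86, range=73


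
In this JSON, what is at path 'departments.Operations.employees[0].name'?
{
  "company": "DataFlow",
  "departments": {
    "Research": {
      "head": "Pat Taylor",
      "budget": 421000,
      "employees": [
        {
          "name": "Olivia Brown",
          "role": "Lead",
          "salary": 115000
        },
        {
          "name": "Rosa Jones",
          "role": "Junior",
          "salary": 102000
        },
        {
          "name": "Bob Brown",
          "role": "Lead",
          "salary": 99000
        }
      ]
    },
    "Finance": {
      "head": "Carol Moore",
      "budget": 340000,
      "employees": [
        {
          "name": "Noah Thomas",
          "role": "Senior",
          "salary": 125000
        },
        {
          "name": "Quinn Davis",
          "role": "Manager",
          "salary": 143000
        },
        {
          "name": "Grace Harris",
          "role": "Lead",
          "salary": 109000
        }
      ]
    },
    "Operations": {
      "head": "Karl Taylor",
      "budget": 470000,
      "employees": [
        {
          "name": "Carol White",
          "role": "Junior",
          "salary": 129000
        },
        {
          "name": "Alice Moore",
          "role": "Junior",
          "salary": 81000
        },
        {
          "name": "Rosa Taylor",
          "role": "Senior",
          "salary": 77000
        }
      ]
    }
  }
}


Path: departments.Operations.employees[0].name

Navigate:
  -> departments
  -> Operations
  -> employees[0].name = 'Carol White'

Carol White


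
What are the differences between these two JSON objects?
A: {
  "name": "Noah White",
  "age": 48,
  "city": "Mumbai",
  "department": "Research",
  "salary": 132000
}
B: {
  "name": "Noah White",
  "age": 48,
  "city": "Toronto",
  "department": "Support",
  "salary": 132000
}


Comparing each field (in key order):
  name: same
  age: same
  city: DIFFERENT
  department: DIFFERENT
  salary: same
Differences:
  city: Mumbai -> Toronto
  department: Research -> Support

2 field(s) changed

2 changes: city, department


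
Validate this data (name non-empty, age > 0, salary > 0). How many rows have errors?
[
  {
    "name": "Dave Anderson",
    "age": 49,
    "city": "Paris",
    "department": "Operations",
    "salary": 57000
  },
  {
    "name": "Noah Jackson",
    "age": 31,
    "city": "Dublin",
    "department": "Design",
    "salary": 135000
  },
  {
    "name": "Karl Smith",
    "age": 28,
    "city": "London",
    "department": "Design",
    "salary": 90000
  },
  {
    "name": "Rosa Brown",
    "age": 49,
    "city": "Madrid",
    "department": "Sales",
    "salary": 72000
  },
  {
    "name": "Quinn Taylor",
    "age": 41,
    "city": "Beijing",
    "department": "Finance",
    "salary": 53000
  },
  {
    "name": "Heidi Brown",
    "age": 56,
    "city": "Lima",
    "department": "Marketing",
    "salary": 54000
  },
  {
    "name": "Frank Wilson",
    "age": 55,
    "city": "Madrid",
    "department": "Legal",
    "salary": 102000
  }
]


Validating 7 records:
Rules: name non-empty, age > 0, salary > 0

  Row 1 (Dave Anderson): OK
  Row 2 (Noah Jackson): OK
  Row 3 (Karl Smith): OK
  Row 4 (Rosa Brown): OK
  Row 5 (Quinn Taylor): OK
  Row 6 (Heidi Brown): OK
  Row 7 (Frank Wilson): OK

Total errors: 0

0 errors


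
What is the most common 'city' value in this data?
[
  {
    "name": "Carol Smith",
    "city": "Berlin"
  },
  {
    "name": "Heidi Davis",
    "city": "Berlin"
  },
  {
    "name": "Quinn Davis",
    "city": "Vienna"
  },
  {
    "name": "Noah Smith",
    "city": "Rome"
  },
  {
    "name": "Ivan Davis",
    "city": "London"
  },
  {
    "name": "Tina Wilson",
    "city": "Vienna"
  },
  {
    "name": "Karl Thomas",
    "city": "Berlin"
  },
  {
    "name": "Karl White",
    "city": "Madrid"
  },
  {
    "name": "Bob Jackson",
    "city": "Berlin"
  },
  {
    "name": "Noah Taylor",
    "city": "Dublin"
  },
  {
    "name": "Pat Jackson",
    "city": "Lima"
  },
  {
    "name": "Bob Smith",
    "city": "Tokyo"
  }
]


Counting 'city' values across 12 records:

  Berlin: 4 ####
  Vienna: 2 ##
  Rome: 1 #
  London: 1 #
  Madrid: 1 #
  Dublin: 1 #
  Lima: 1 #
  Tokyo: 1 #

Most common: Berlin (4 times)

Berlin (4 times)


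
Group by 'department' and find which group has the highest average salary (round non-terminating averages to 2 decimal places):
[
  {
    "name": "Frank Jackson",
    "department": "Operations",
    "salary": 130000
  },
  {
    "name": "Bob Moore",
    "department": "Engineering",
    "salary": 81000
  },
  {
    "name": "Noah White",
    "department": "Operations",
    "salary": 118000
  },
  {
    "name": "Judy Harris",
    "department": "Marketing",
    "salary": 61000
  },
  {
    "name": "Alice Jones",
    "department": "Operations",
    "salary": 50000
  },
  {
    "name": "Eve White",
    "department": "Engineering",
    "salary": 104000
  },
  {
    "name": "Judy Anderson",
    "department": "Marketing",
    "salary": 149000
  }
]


Group by: department

Groups:
  Engineering: 2 people, avg salary = 185000/2 = $92500
  Marketing: 2 people, avg salary = 210000/2 = $105000
  Operations: 3 people, avg salary = 298000/3 ≈ $99333.33

Highest average salary: Marketing ($105000)

Marketing ($105000)


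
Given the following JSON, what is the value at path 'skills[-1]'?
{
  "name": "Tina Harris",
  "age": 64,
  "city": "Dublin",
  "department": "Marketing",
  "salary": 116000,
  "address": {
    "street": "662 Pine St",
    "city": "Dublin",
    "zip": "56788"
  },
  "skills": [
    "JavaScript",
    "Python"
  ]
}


Query: skills[-1]
Path: skills -> last element
Value: Python

Python


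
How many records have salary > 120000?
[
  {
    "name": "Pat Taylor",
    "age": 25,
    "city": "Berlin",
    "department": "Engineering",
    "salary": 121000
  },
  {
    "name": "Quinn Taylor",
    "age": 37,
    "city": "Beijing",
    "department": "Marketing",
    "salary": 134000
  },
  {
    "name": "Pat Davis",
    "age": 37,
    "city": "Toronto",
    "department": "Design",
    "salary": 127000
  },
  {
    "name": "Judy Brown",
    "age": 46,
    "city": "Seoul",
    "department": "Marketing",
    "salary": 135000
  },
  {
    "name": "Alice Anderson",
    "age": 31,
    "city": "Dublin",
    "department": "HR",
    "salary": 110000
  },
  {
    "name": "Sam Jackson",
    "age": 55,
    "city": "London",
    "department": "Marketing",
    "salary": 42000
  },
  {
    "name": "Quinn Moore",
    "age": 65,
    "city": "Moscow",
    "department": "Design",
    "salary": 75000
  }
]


Data: 7 records
Condition: salary > 120000

Checking each record:
  Pat Taylor: 121000 MATCH
  Quinn Taylor: 134000 MATCH
  Pat Davis: 127000 MATCH
  Judy Brown: 135000 MATCH
  Alice Anderson: 110000
  Sam Jackson: 42000
  Quinn Moore: 75000

Count: 4

4


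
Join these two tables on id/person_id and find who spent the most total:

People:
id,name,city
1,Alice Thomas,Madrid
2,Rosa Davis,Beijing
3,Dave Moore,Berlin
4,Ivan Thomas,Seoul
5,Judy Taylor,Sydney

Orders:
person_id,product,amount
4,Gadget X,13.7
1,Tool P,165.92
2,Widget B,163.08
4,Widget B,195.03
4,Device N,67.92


Join on: people.id = orders.person_id

Joined rows:
  Ivan Thomas (Seoul) bought Gadget X for $13.7
  Alice Thomas (Madrid) bought Tool P for $165.92
  Rosa Davis (Beijing) bought Widget B for $163.08
  Ivan Thomas (Seoul) bought Widget B for $195.03
  Ivan Thomas (Seoul) bought Device N for $67.92

Total per person:
  Ivan Thomas: $276.65
  Alice Thomas: $165.92
  Rosa Davis: $163.08

Top spender: Ivan Thomas ($276.65)

Ivan Thomas ($276.65)


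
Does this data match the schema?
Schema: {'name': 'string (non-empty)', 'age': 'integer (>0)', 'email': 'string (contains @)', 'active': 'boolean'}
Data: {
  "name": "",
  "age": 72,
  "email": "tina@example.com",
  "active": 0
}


Validating each field against schema:
  name: FAIL ("" is an empty string)
  age: OK (positive integer)
  email: OK (string with @)
  active: FAIL (0 is not a boolean)

Result: INVALID (2 errors: name, active)

INVALID (2 errors: name, active)


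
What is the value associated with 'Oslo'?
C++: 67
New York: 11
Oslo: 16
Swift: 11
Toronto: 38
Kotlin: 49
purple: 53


Looking up key 'Oslo'
Value: 16

16


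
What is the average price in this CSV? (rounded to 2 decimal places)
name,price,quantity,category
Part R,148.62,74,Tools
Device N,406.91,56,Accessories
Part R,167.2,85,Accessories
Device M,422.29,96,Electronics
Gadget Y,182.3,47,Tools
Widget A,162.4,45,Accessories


Computing average price:
Values: [148.62, 406.91, 167.2, 422.29, 182.3, 162.4]
Sum = 1489.72
Count = 6
Average = 1489.72/6 ≈ 248.29 (rounded to 2 decimal places)

248.29


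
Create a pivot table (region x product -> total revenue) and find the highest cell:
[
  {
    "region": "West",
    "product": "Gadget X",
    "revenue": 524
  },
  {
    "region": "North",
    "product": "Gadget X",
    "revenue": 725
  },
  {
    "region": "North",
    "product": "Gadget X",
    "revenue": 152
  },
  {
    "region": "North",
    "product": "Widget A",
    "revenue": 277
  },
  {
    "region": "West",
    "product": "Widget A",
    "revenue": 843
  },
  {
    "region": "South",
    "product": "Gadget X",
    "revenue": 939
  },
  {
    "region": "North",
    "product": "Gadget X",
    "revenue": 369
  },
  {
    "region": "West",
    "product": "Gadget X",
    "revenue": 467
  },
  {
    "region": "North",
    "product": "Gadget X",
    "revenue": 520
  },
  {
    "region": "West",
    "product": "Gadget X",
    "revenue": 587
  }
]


Pivot: region (rows) x product (columns) -> total revenue

     Gadget X      Widget A    
North         1766           277  
South          939             0  
West          1578           843  

Highest: North / Gadget X = $1766

North / Gadget X = $1766


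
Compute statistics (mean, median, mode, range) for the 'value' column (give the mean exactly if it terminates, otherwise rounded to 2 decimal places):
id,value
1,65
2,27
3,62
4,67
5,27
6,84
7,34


Data: [65, 27, 62, 67, 27, 84, 34]
Count: 7
Sum: 366
Mean: 366/7 ≈ 52.29 (rounded to 2 decimal places)
Sorted: [27, 27, 34, 62, 65, 67, 84]
Median: 62.0
Mode: 27 (2 times)
Range: 84 - 27 = 57
Min: 27, Max: 84

mean≈52.29, median=62.0, mode=27, range=57


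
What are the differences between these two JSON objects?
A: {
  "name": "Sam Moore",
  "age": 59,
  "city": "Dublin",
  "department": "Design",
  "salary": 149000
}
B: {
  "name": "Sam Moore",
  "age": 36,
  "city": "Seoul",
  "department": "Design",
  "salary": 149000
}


Comparing each field (in key order):
  name: same
  age: DIFFERENT
  city: DIFFERENT
  department: same
  salary: same
Differences:
  age: 59 -> 36
  city: Dublin -> Seoul

2 field(s) changed

2 changes: age, city


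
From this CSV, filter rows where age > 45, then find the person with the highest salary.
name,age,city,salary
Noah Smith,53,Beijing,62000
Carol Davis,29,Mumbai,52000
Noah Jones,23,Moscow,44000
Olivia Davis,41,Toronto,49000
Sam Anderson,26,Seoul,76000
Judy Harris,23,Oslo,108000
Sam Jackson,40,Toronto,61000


Filter: age > 45
Sort by: salary (descending)

Filtered records (1):
  Noah Smith, age 53, salary $62000

Highest salary: Noah Smith ($62000)

Noah Smith


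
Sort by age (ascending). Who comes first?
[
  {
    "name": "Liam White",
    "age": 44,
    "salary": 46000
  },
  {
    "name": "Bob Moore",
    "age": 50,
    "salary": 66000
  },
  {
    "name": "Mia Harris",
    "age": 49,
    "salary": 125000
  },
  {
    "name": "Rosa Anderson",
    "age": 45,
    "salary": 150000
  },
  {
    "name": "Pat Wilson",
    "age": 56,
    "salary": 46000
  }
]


Sort by: age (ascending)

Sorted order:
  1. Liam White (age = 44)
  2. Rosa Anderson (age = 45)
  3. Mia Harris (age = 49)
  4. Bob Moore (age = 50)
  5. Pat Wilson (age = 56)

First: Liam White

Liam White


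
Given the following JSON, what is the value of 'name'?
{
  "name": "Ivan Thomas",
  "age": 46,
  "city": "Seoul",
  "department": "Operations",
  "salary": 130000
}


Looking up field 'name'
Value: Ivan Thomas

Ivan Thomas


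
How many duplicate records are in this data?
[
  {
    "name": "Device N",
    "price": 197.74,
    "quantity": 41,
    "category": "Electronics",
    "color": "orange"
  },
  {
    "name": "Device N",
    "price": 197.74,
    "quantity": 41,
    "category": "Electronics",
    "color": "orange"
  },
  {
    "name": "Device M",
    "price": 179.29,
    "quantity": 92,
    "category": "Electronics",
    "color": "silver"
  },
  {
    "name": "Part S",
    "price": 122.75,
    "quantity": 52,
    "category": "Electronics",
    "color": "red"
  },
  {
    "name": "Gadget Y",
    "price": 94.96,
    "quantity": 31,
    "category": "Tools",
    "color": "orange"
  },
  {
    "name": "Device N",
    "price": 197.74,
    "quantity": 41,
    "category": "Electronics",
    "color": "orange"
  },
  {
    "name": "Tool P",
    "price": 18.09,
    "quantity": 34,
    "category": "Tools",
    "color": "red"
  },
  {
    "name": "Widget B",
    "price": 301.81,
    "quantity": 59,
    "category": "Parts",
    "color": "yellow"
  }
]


Checking 8 records for duplicates:

  Row 1: Device N ($197.74, qty 41)
  Row 2: Device N ($197.74, qty 41) <-- DUPLICATE
  Row 3: Device M ($179.29, qty 92)
  Row 4: Part S ($122.75, qty 52)
  Row 5: Gadget Y ($94.96, qty 31)
  Row 6: Device N ($197.74, qty 41) <-- DUPLICATE
  Row 7: Tool P ($18.09, qty 34)
  Row 8: Widget B ($301.81, qty 59)

Duplicates found: 2
Unique records: 6

2 duplicates, 6 unique


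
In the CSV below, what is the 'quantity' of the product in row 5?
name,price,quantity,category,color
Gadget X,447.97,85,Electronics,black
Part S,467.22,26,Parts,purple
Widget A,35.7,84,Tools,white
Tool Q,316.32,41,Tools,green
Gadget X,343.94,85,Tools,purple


Query: Row 5 ('Gadget X'), column 'quantity'
Value: 85

85


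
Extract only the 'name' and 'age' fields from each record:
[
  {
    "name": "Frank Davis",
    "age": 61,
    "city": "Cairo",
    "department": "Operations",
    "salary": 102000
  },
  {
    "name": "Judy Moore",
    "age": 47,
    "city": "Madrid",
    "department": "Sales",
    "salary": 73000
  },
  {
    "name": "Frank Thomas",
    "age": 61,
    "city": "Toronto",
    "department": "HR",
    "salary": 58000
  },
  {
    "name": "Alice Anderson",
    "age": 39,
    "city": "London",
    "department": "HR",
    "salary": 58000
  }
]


Original: 4 records with fields: name, age, city, department, salary
Keep: ['name', 'age']
Drop: ['city', 'department', 'salary']
Result: 4 records, 2 fields each

[
  {
    "name": "Frank Davis",
    "age": 61
  },
  {
    "name": "Judy Moore",
    "age": 47
  },
  {
    "name": "Frank Thomas",
    "age": 61
  },
  {
    "name": "Alice Anderson",
    "age": 39
  }
]


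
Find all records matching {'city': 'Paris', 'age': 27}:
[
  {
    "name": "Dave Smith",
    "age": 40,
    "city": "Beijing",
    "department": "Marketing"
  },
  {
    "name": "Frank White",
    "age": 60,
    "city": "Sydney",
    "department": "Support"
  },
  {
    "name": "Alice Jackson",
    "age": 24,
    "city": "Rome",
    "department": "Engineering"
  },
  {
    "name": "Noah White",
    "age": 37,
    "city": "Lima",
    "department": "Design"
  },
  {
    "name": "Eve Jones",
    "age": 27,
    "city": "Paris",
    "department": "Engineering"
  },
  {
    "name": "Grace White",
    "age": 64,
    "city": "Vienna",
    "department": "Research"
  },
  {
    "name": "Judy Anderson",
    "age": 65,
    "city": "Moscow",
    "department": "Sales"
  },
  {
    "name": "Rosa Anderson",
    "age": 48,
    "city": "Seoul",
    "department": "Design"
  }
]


Search criteria: {'city': 'Paris', 'age': 27}

Checking 8 records:
  Dave Smith: {city: Beijing, age: 40}
  Frank White: {city: Sydney, age: 60}
  Alice Jackson: {city: Rome, age: 24}
  Noah White: {city: Lima, age: 37}
  Eve Jones: {city: Paris, age: 27} <-- MATCH
  Grace White: {city: Vienna, age: 64}
  Judy Anderson: {city: Moscow, age: 65}
  Rosa Anderson: {city: Seoul, age: 48}

Matches: ["Eve Jones"]

["Eve Jones"]


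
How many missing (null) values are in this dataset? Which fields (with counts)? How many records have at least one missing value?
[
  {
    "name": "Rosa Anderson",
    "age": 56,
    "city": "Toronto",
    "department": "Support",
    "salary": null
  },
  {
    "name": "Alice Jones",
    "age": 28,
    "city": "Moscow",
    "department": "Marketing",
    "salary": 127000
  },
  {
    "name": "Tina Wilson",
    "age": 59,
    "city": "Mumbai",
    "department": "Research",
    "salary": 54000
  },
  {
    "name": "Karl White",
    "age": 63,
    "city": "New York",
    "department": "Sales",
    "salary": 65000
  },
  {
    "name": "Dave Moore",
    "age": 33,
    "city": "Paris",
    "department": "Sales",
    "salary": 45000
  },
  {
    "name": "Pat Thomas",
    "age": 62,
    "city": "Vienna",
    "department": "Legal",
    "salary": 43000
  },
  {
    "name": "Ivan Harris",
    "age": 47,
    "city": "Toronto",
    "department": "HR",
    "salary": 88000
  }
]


Checking for missing (null) values in 7 records:

  Rosa Anderson: salary
  Alice Jones: complete
  Tina Wilson: complete
  Karl White: complete
  Dave Moore: complete
  Pat Thomas: complete
  Ivan Harris: complete

Per field:
  name: 0 missing
  age: 0 missing
  city: 0 missing
  department: 0 missing
  salary: 1 missing

Total missing values: 1
Records with any missing: 1

1 missing values (salary: 1); 1 incomplete records


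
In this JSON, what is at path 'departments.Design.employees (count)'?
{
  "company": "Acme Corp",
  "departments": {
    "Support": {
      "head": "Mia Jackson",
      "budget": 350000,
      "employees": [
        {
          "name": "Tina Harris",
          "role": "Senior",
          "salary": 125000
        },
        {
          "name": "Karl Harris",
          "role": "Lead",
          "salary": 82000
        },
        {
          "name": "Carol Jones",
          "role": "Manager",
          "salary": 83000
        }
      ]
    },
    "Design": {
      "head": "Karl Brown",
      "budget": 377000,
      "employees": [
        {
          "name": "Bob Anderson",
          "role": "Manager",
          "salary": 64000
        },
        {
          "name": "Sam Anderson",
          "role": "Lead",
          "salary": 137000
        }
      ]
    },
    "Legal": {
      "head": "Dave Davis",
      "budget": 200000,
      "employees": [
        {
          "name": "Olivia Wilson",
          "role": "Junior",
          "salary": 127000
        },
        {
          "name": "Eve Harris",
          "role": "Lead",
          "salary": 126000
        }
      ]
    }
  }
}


Path: departments.Design.employees (count)

Navigate:
  -> departments
  -> Design
  -> employees (array, length 2)

2


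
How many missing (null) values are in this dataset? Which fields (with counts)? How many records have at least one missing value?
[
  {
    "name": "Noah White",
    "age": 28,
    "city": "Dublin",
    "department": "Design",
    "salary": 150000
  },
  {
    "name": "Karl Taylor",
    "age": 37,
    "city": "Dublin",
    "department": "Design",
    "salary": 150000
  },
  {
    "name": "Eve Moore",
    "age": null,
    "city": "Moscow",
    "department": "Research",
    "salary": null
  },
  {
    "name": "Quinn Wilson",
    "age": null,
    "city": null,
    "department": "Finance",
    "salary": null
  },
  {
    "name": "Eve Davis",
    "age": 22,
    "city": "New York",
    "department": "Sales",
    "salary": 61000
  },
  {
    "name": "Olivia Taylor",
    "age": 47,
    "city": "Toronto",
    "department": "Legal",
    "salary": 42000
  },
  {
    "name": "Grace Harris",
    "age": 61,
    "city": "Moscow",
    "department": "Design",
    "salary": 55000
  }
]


Checking for missing (null) values in 7 records:

  Noah White: complete
  Karl Taylor: complete
  Eve Moore: age, salary
  Quinn Wilson: age, city, salary
  Eve Davis: complete
  Olivia Taylor: complete
  Grace Harris: complete

Per field:
  name: 0 missing
  age: 2 missing
  city: 1 missing
  department: 0 missing
  salary: 2 missing

Total missing values: 5
Records with any missing: 2

5 missing values (age: 2, city: 1, salary: 2); 2 incomplete records


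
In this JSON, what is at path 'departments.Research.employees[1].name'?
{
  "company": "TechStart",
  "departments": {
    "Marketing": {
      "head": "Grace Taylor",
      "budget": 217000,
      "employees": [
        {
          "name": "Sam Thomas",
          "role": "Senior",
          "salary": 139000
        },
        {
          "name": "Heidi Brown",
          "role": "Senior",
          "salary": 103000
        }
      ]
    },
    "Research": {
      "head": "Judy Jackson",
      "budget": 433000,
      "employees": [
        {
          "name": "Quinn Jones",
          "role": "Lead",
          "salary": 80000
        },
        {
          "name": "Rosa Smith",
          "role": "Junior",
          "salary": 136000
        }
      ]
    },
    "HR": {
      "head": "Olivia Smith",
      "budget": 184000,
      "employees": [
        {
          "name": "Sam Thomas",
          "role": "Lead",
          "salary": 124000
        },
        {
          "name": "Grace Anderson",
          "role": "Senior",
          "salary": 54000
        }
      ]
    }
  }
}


Path: departments.Research.employees[1].name

Navigate:
  -> departments
  -> Research
  -> employees[1].name = 'Rosa Smith'

Rosa Smith


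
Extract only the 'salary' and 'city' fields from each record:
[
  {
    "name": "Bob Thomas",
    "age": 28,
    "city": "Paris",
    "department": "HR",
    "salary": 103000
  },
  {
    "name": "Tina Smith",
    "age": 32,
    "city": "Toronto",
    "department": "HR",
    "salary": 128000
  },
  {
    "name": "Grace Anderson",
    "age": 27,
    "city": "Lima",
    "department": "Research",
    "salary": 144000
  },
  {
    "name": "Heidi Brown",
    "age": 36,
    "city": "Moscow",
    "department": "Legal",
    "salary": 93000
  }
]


Original: 4 records with fields: name, age, city, department, salary
Keep: ['salary', 'city']
Drop: ['name', 'age', 'department']
Result: 4 records, 2 fields each

[
  {
    "salary": 103000,
    "city": "Paris"
  },
  {
    "salary": 128000,
    "city": "Toronto"
  },
  {
    "salary": 144000,
    "city": "Lima"
  },
  {
    "salary": 93000,
    "city": "Moscow"
  }
]


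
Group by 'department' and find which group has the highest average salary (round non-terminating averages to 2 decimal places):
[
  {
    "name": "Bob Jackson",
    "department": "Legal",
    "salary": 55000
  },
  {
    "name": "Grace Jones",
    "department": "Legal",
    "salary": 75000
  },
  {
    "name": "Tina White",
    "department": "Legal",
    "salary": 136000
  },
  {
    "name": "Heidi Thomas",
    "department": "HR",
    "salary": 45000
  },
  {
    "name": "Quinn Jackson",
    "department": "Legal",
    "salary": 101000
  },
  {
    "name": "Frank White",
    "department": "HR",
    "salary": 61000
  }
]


Group by: department

Groups:
  HR: 2 people, avg salary = 106000/2 = $53000
  Legal: 4 people, avg salary = 367000/4 = $91750

Highest average salary: Legal ($91750)

Legal ($91750)


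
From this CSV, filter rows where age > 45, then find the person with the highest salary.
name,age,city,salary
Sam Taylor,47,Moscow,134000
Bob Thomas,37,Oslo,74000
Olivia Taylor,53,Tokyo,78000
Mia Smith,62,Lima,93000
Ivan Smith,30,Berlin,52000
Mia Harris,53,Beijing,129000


Filter: age > 45
Sort by: salary (descending)

Filtered records (4):
  Sam Taylor, age 47, salary $134000
  Mia Harris, age 53, salary $129000
  Mia Smith, age 62, salary $93000
  Olivia Taylor, age 53, salary $78000

Highest salary: Sam Taylor ($134000)

Sam Taylor


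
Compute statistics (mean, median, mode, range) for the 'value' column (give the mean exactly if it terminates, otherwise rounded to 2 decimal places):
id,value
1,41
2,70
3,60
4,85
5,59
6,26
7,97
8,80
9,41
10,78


Data: [41, 70, 60, 85, 59, 26, 97, 80, 41, 78]
Count: 10
Sum: 637
Mean: 637/10 = 63.7
Sorted: [26, 41, 41, 59, 60, 70, 78, 80, 85, 97]
Median: 65.0
Mode: 41 (2 times)
Range: 97 - 26 = 71
Min: 26, Max: 97

mean=63.7, median=65.0, mode=41, range=71


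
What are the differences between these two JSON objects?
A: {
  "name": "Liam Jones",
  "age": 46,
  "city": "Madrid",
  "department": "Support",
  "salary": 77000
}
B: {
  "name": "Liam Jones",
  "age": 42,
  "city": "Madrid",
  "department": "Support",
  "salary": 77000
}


Comparing each field (in key order):
  name: same
  age: DIFFERENT
  city: same
  department: same
  salary: same
Differences:
  age: 46 -> 42

1 field(s) changed

1 change: age


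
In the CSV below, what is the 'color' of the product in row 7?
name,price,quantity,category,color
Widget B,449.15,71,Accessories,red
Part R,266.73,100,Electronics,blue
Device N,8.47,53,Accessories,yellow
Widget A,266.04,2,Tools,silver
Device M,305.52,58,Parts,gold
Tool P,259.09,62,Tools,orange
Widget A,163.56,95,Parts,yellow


Query: Row 7 ('Widget A'), column 'color'
Value: yellow

yellow


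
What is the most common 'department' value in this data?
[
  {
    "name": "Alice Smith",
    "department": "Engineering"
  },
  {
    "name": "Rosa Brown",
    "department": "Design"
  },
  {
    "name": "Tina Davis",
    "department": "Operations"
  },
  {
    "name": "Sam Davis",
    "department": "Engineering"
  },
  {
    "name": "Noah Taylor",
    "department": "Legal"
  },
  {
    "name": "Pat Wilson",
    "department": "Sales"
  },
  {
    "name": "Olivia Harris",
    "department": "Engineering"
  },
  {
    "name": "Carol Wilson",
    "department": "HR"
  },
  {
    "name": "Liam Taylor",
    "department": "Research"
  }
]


Counting 'department' values across 9 records:

  Engineering: 3 ###
  Design: 1 #
  Operations: 1 #
  Legal: 1 #
  Sales: 1 #
  HR: 1 #
  Research: 1 #

Most common: Engineering (3 times)

Engineering (3 times)


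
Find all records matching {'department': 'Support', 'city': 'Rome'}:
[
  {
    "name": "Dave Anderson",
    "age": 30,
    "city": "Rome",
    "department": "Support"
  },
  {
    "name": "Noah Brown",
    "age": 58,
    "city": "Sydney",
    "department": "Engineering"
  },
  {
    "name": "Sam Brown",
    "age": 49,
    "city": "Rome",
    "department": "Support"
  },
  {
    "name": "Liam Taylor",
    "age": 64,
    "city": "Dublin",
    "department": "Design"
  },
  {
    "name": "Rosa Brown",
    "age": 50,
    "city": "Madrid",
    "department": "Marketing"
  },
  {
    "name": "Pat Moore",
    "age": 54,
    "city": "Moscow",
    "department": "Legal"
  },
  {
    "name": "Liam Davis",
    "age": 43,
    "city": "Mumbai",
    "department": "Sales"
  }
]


Search criteria: {'department': 'Support', 'city': 'Rome'}

Checking 7 records:
  Dave Anderson: {department: Support, city: Rome} <-- MATCH
  Noah Brown: {department: Engineering, city: Sydney}
  Sam Brown: {department: Support, city: Rome} <-- MATCH
  Liam Taylor: {department: Design, city: Dublin}
  Rosa Brown: {department: Marketing, city: Madrid}
  Pat Moore: {department: Legal, city: Moscow}
  Liam Davis: {department: Sales, city: Mumbai}

Matches: ["Dave Anderson", "Sam Brown"]

["Dave Anderson", "Sam Brown"]


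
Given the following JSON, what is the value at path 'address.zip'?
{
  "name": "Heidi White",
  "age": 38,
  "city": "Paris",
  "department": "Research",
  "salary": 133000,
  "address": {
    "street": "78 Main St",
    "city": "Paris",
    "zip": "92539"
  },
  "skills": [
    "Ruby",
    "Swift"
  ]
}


Query: address.zip
Path: address -> zip
Value: 92539

92539


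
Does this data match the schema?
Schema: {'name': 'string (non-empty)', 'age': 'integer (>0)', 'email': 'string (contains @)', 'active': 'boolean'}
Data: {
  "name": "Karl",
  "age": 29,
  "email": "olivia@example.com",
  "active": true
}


Validating each field against schema:
  name: OK (non-empty string)
  age: OK (positive integer)
  email: OK (string with @)
  active: OK (boolean)

Result: VALID

VALID


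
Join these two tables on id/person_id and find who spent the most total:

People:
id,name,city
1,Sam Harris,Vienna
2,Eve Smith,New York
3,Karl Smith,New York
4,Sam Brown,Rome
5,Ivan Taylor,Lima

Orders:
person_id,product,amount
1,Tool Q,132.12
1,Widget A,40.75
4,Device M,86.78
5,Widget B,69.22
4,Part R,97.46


Join on: people.id = orders.person_id

Joined rows:
  Sam Harris (Vienna) bought Tool Q for $132.12
  Sam Harris (Vienna) bought Widget A for $40.75
  Sam Brown (Rome) bought Device M for $86.78
  Ivan Taylor (Lima) bought Widget B for $69.22
  Sam Brown (Rome) bought Part R for $97.46

Total per person:
  Sam Brown: $184.24
  Sam Harris: $172.87
  Ivan Taylor: $69.22

Top spender: Sam Brown ($184.24)

Sam Brown ($184.24)


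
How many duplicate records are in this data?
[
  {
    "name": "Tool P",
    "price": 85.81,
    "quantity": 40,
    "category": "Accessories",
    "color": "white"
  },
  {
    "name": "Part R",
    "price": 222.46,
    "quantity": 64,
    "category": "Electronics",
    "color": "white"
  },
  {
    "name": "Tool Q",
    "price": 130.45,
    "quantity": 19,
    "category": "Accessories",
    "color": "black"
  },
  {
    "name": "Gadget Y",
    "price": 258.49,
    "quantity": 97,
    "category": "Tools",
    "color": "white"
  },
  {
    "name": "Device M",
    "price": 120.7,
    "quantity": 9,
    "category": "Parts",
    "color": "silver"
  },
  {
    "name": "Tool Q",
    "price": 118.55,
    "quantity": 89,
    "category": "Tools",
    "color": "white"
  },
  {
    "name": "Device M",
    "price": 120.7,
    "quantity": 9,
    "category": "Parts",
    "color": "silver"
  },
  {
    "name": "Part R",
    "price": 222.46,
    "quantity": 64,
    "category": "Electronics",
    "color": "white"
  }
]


Checking 8 records for duplicates:

  Row 1: Tool P ($85.81, qty 40)
  Row 2: Part R ($222.46, qty 64)
  Row 3: Tool Q ($130.45, qty 19)
  Row 4: Gadget Y ($258.49, qty 97)
  Row 5: Device M ($120.7, qty 9)
  Row 6: Tool Q ($118.55, qty 89)
  Row 7: Device M ($120.7, qty 9) <-- DUPLICATE
  Row 8: Part R ($222.46, qty 64) <-- DUPLICATE

Duplicates found: 2
Unique records: 6

2 duplicates, 6 unique


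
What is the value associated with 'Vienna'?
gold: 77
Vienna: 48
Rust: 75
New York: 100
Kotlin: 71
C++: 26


Looking up key 'Vienna'
Value: 48

48


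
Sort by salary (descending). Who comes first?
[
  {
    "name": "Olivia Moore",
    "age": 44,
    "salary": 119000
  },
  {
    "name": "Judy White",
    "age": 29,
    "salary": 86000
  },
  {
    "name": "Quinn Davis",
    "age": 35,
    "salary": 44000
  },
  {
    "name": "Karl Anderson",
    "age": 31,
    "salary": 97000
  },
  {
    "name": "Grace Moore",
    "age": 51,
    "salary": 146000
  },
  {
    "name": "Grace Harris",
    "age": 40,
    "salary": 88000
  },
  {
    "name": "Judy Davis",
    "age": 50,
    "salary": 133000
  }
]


Sort by: salary (descending)

Sorted order:
  1. Grace Moore (salary = 146000)
  2. Judy Davis (salary = 133000)
  3. Olivia Moore (salary = 119000)
  4. Karl Anderson (salary = 97000)
  5. Grace Harris (salary = 88000)
  6. Judy White (salary = 86000)
  7. Quinn Davis (salary = 44000)

First: Grace Moore

Grace Moore


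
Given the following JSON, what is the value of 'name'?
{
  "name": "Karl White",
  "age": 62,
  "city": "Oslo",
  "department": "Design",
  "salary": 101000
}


Looking up field 'name'
Value: Karl White

Karl White


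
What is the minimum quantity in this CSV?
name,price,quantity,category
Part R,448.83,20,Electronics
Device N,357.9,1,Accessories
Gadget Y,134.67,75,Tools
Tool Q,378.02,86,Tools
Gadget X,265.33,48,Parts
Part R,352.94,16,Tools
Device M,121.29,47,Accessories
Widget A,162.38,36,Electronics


Computing minimum quantity:
Values: [20, 1, 75, 86, 48, 16, 47, 36]
Min = 1

1


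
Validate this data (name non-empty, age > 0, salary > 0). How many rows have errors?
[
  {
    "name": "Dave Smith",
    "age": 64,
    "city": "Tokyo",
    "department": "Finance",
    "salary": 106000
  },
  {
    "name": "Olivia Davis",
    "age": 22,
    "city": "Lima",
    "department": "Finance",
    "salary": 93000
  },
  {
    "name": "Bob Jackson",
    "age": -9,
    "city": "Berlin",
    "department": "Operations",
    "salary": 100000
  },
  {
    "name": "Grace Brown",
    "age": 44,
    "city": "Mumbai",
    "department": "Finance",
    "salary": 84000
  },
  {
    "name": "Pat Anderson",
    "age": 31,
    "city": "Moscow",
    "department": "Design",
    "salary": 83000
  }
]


Validating 5 records:
Rules: name non-empty, age > 0, salary > 0

  Row 1 (Dave Smith): OK
  Row 2 (Olivia Davis): OK
  Row 3 (Bob Jackson): negative age: -9
  Row 4 (Grace Brown): OK
  Row 5 (Pat Anderson): OK

Total errors: 1

1 errors


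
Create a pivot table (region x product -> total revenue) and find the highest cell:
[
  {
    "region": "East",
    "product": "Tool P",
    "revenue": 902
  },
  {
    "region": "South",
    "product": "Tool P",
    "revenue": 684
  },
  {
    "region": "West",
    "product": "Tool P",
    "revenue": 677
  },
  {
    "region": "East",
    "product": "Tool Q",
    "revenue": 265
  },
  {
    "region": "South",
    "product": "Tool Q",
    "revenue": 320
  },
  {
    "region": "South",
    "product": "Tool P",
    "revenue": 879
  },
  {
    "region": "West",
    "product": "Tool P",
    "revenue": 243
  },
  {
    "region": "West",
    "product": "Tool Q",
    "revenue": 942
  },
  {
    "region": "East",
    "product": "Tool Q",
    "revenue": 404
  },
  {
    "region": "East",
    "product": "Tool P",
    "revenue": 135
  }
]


Pivot: region (rows) x product (columns) -> total revenue

     Tool P        Tool Q      
East          1037           669  
South         1563           320  
West           920           942  

Highest: South / Tool P = $1563

South / Tool P = $1563


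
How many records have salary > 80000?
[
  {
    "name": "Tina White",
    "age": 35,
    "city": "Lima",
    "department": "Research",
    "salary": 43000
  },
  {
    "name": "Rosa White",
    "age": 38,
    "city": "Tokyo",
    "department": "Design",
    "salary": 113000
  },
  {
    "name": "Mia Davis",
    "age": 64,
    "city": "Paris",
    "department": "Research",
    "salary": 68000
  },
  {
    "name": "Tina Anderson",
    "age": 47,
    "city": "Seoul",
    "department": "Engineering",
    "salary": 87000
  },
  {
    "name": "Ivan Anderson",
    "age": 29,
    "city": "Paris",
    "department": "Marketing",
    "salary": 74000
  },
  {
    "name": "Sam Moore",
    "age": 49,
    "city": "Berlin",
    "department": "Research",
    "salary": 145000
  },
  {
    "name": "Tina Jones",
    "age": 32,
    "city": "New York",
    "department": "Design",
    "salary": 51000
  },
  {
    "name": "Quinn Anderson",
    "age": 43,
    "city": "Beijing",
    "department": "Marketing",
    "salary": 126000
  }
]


Data: 8 records
Condition: salary > 80000

Checking each record:
  Tina White: 43000
  Rosa White: 113000 MATCH
  Mia Davis: 68000
  Tina Anderson: 87000 MATCH
  Ivan Anderson: 74000
  Sam Moore: 145000 MATCH
  Tina Jones: 51000
  Quinn Anderson: 126000 MATCH

Count: 4

4


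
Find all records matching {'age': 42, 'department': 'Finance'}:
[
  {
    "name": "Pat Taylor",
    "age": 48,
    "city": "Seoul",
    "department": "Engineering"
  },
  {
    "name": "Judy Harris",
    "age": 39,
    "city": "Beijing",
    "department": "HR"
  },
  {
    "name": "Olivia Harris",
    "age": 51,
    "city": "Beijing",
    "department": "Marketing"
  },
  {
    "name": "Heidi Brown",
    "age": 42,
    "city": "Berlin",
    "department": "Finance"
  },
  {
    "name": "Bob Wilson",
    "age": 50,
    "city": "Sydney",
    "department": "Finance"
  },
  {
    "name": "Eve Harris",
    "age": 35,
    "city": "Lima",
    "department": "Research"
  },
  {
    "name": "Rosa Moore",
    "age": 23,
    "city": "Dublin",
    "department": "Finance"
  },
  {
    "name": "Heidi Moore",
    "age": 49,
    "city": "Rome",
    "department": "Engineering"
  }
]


Search criteria: {'age': 42, 'department': 'Finance'}

Checking 8 records:
  Pat Taylor: {age: 48, department: Engineering}
  Judy Harris: {age: 39, department: HR}
  Olivia Harris: {age: 51, department: Marketing}
  Heidi Brown: {age: 42, department: Finance} <-- MATCH
  Bob Wilson: {age: 50, department: Finance}
  Eve Harris: {age: 35, department: Research}
  Rosa Moore: {age: 23, department: Finance}
  Heidi Moore: {age: 49, department: Engineering}

Matches: ["Heidi Brown"]

["Heidi Brown"]


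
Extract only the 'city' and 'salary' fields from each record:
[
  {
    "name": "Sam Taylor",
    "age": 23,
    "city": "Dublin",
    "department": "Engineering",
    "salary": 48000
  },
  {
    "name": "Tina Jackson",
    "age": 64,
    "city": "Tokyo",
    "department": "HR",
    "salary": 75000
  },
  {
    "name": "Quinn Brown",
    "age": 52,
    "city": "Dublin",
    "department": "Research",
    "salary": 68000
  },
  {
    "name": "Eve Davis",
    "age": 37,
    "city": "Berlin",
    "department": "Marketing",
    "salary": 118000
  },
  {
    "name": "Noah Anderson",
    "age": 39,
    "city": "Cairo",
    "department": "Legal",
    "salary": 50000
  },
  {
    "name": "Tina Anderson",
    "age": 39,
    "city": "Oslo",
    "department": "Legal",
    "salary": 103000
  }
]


Original: 6 records with fields: name, age, city, department, salary
Keep: ['city', 'salary']
Drop: ['name', 'age', 'department']
Result: 6 records, 2 fields each

[
  {
    "city": "Dublin",
    "salary": 48000
  },
  {
    "city": "Tokyo",
    "salary": 75000
  },
  {
    "city": "Dublin",
    "salary": 68000
  },
  {
    "city": "Berlin",
    "salary": 118000
  },
  {
    "city": "Cairo",
    "salary": 50000
  },
  {
    "city": "Oslo",
    "salary": 103000
  }
]


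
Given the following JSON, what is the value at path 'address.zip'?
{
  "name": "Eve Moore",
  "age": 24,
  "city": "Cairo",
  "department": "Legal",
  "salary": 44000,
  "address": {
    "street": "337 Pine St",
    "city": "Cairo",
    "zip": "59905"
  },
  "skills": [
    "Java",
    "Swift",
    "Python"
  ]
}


Query: address.zip
Path: address -> zip
Value: 59905

59905


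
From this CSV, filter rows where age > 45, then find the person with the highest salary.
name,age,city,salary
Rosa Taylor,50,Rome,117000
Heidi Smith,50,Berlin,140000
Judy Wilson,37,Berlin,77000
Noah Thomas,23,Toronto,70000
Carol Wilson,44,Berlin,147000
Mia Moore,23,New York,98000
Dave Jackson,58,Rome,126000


Filter: age > 45
Sort by: salary (descending)

Filtered records (3):
  Heidi Smith, age 50, salary $140000
  Dave Jackson, age 58, salary $126000
  Rosa Taylor, age 50, salary $117000

Highest salary: Heidi Smith ($140000)

Heidi Smith


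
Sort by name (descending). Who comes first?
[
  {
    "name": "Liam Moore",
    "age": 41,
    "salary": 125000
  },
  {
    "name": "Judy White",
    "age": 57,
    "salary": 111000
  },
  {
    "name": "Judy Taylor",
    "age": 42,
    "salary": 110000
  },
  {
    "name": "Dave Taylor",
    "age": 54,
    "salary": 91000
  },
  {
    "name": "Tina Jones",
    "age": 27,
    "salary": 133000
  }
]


Sort by: name (descending)

Sorted order:
  1. Tina Jones (name = Tina Jones)
  2. Liam Moore (name = Liam Moore)
  3. Judy White (name = Judy White)
  4. Judy Taylor (name = Judy Taylor)
  5. Dave Taylor (name = Dave Taylor)

First: Tina Jones

Tina Jones


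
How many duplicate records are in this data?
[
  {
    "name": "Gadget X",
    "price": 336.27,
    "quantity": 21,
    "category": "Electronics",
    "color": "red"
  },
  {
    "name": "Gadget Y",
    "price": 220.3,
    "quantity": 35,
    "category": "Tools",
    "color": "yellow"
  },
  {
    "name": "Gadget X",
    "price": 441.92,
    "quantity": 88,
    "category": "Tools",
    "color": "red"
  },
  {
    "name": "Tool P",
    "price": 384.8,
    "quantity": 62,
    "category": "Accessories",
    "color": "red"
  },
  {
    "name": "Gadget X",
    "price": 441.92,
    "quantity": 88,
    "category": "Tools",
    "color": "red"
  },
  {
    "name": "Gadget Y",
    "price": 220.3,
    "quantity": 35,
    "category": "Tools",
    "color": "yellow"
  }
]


Checking 6 records for duplicates:

  Row 1: Gadget X ($336.27, qty 21)
  Row 2: Gadget Y ($220.3, qty 35)
  Row 3: Gadget X ($441.92, qty 88)
  Row 4: Tool P ($384.8, qty 62)
  Row 5: Gadget X ($441.92, qty 88) <-- DUPLICATE
  Row 6: Gadget Y ($220.3, qty 35) <-- DUPLICATE

Duplicates found: 2
Unique records: 4

2 duplicates, 4 unique
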